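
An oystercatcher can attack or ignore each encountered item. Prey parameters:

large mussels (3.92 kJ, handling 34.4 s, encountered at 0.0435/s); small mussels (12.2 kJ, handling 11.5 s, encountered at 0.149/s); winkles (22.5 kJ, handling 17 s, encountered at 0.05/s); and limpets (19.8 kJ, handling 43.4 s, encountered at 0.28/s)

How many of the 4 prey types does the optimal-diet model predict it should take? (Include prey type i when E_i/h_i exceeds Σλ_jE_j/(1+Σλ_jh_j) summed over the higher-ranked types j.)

Profitabilities (E/h, kJ/s): winkles 1.32, small mussels 1.06, limpets 0.456, large mussels 0.114. Add prey in this order while the next type's profitability exceeds the intake rate on those already taken.
Rate on top 1: 0.6081. small mussels: 1.06 > 0.6081 → include.
Rate on top 2: 0.8258. limpets: 0.456 < 0.8258 → exclude; stop.
Optimal diet: winkles, small mussels — 2 of 4 types.

2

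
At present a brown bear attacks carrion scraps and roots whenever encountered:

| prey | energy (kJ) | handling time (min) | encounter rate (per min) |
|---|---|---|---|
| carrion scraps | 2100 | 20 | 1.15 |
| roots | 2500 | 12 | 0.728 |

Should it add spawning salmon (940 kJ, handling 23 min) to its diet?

No

On carrion scraps and roots alone, R = ΣλE/(1+Σλh) = 4235/32.74 = 129.4 kJ/min.
spawning salmon: E/h = 940/23 = 40.87 kJ/min.
Since 40.87 < R, time spent handling spawning salmon is better spent searching.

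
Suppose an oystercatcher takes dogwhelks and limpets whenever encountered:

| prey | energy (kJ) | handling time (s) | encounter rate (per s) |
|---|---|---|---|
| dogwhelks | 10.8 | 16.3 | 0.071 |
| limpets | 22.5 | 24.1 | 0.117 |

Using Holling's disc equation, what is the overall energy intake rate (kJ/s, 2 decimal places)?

0.68 kJ/s

R = Σλ_iE_i / (1 + Σλ_ih_i)
Numerator: 0.071×10.8 + 0.117×22.5 = 3.399
Denominator: 1 + 0.071×16.3 + 0.117×24.1 = 4.977
R = 3.399/4.977 = 0.683 kJ/s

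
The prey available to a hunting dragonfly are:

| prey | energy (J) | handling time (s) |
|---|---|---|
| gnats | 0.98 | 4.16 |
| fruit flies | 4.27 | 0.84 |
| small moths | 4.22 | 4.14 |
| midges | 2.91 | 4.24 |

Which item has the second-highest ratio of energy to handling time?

small moths

Profitability E/h (J/s): gnats = 0.98/4.16 = 0.236, fruit flies = 4.27/0.84 = 5.08, small moths = 4.22/4.14 = 1.02, midges = 2.91/4.24 = 0.686.
Ranked: fruit flies > small moths > midges > gnats.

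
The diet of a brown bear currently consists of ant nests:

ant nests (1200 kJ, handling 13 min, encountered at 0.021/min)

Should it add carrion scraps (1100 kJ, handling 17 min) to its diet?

Intake rate on the current diet: R = (0.021×1200) / (1 + 0.021×13) = 25.2/1.273 = 19.8 kJ/min.
Profitability of carrion scraps: 1100/17 = 64.71 kJ/min.
Since 64.71 > R, including carrion scraps increases the long-run rate.

Yes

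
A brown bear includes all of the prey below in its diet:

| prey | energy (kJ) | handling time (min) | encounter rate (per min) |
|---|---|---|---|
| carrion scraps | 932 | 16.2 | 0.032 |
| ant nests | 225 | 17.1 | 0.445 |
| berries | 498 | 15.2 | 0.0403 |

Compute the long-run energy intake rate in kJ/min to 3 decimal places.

15.402 kJ/min

Energy encountered per unit search time: 0.032×932 + 0.445×225 + 0.0403×498 = 150 kJ/min.
Handling time per unit search time: 0.032×16.2 + 0.445×17.1 + 0.0403×15.2 = 8.74.
Rate = 150/(1 + 8.74) = 15.4 kJ/min.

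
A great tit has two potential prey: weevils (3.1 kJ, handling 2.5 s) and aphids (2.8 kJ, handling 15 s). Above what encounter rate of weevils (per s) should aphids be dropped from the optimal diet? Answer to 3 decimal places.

The zero-one rule: include aphids iff E₂/h₂ > λE₁/(1+λh₁). Equality gives the switch point.
λE₁h₂ = E₂ + λE₂h₁ ⇒ λ = E₂/(E₁h₂ − E₂h₁) = 2.8/(46.5 − 7) = 0.07089 per s.

0.071 per s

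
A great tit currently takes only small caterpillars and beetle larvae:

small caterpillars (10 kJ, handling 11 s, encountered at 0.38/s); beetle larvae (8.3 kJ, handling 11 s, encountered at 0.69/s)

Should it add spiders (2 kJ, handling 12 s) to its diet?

Intake rate on the current diet: R = (0.38×10 + 0.69×8.3) / (1 + 0.38×11 + 0.69×11) = 9.527/12.77 = 0.746 kJ/s.
spiders: E/h = 2/12 = 0.1667 kJ/s.
0.1667 < 0.746, so adding spiders would lower the average — exclude it.

No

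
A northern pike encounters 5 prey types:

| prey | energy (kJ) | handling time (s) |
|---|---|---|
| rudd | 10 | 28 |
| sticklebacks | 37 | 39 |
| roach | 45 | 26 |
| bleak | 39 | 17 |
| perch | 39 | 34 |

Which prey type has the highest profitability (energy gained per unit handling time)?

bleak

Profitability E/h (kJ/s): rudd = 10/28 = 0.357, sticklebacks = 37/39 = 0.949, roach = 45/26 = 1.73, bleak = 39/17 = 2.29, perch = 39/34 = 1.15.
Ranked: bleak > roach > perch > sticklebacks > rudd.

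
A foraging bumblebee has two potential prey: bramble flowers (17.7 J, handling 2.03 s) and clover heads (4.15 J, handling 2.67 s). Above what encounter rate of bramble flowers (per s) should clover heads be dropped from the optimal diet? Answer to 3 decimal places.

The zero-one rule: include clover heads iff E₂/h₂ > λE₁/(1+λh₁). Equality gives the switch point.
λE₁h₂ = E₂ + λE₂h₁ ⇒ λ = E₂/(E₁h₂ − E₂h₁) = 4.15/(47.26 − 8.425) = 0.1069 per s.

0.107 per s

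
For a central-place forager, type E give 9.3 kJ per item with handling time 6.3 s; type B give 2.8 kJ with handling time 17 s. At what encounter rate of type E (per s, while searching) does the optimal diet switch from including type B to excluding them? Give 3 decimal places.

0.020 per s

At the threshold, the rate on type E alone equals the profitability of type B: λ·9.3/(1 + λ·6.3) = 2.8/17 = 0.1647.
Rearranging, λ(9.3 − 0.1647×6.3) = 0.1647, so λ = 0.1647/8.262 = 0.01993 per s.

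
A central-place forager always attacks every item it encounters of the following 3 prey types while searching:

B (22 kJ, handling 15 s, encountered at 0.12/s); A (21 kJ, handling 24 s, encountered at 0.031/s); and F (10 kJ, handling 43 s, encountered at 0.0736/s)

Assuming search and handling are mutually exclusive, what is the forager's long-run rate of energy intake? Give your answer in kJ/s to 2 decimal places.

0.60 kJ/s

R = Σλ_iE_i / (1 + Σλ_ih_i)
Numerator: 0.12×22 + 0.031×21 + 0.0736×10 = 4.027
Denominator: 1 + 0.12×15 + 0.031×24 + 0.0736×43 = 6.709
R = 4.027/6.709 = 0.6003 kJ/s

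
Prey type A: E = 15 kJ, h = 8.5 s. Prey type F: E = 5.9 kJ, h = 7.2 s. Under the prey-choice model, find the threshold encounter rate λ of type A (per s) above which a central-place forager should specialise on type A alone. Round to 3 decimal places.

0.102 per s

Drop type F once their profitability E₂/h₂ falls below the rate achievable on type A alone: E₂/h₂ = λE₁/(1 + λh₁).
Solve for λ: λE₁h₂ = E₂(1 + λh₁) → λ(E₁h₂ − E₂h₁) = E₂ → λ = E₂/(E₁h₂ − E₂h₁).
λ = 5.9/(15×7.2 − 5.9×8.5) = 5.9/57.85 = 0.102 per s.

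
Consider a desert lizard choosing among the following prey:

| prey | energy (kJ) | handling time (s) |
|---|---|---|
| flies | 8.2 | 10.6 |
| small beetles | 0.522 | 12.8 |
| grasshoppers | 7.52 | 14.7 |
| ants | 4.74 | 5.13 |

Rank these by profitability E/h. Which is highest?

ants

Profitability E/h (kJ/s): flies = 8.2/10.6 = 0.774, small beetles = 0.522/12.8 = 0.0408, grasshoppers = 7.52/14.7 = 0.512, ants = 4.74/5.13 = 0.924.
Ranked: ants > flies > grasshoppers > small beetles.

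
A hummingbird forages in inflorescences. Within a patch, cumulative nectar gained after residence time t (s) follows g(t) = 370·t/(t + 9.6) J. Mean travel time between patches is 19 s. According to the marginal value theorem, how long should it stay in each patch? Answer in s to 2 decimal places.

By the marginal value theorem, leave when the instantaneous gain rate g'(t) equals the habitat-wide average g(t)/(T + t).
g'(t) = 370·9.6/(t + 9.6)². Setting 370·9.6/(t+9.6)² = 370t/[(t+9.6)(19+t)] gives 9.6(19+t) = t(t+9.6), so t² = 9.6×19 = 182.4.
t* = √182.4 = 13.51 s.

13.51 s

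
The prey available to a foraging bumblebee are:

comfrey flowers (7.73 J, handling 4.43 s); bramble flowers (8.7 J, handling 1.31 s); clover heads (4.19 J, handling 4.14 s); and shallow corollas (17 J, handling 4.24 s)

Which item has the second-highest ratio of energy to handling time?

shallow corollas

In descending order of E/h:
bramble flowers: 8.7/1.31 = 6.64 J/s
shallow corollas: 17/4.24 = 4.01 J/s
comfrey flowers: 7.73/4.43 = 1.74 J/s
clover heads: 4.19/4.14 = 1.01 J/s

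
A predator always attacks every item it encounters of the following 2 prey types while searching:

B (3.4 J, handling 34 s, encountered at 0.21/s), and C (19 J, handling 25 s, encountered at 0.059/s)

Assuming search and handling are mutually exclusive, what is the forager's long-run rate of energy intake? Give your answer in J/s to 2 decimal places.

Energy encountered per unit search time: 0.21×3.4 + 0.059×19 = 1.835 J/s.
Handling time per unit search time: 0.21×34 + 0.059×25 = 8.615.
Rate = 1.835/(1 + 8.615) = 0.1908 J/s.

0.19 J/s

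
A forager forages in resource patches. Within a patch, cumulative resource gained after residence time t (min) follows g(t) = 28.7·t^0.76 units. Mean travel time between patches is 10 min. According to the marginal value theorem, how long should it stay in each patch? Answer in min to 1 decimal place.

31.7 min

Maximise g(t)/(T+t): set derivative to zero → g'(t)(T+t) = g(t).
g'(t) = 0.76·28.7·t^-0.24. Setting 0.76·28.7·t^-0.24 = 28.7·t^0.76/(10+t) gives 0.76(10+t) = t, so 0.24·t = 0.76×10.
t* = 0.76×10/0.24 = 31.67 min.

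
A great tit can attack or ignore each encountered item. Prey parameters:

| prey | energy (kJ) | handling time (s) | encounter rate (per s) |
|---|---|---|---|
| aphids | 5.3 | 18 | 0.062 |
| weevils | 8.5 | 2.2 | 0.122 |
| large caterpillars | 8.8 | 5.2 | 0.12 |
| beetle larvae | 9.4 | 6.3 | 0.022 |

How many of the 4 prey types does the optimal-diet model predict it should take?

3

E/h in descending order: weevils 3.86, large caterpillars 1.69, beetle larvae 1.49, aphids 0.294 kJ/s. The optimal diet is the largest prefix of this list for which every included type satisfies E_i/h_i > R on the types above it.
Rate on top 1: 0.8176. large caterpillars: 1.69 > 0.8176 → include.
Rate on top 2: 1.106. beetle larvae: 1.49 > 1.106 → include.
Rate on top 3: 1.132. aphids: 0.294 < 1.132 → exclude; stop.
Optimal diet: weevils, large caterpillars, beetle larvae — 3 of 4 types.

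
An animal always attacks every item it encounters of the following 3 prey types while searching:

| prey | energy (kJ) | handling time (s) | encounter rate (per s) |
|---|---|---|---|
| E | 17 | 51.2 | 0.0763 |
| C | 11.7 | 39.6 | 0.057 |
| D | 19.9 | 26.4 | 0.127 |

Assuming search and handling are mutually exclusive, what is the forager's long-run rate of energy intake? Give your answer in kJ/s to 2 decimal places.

0.43 kJ/s

R = Σλ_iE_i / (1 + Σλ_ih_i)
Numerator: 0.0763×17 + 0.057×11.7 + 0.127×19.9 = 4.491
Denominator: 1 + 0.0763×51.2 + 0.057×39.6 + 0.127×26.4 = 10.52
R = 4.491/10.52 = 0.4271 kJ/s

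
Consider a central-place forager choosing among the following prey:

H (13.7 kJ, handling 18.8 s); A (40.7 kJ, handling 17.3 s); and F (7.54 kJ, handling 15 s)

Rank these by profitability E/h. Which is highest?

In descending order of E/h:
A: 40.7/17.3 = 2.35 kJ/s
H: 13.7/18.8 = 0.729 kJ/s
F: 7.54/15 = 0.503 kJ/s

A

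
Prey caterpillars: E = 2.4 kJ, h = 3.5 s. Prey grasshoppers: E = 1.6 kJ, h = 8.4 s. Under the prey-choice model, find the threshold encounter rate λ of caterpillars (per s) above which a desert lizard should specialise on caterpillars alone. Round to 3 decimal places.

The zero-one rule: include grasshoppers iff E₂/h₂ > λE₁/(1+λh₁). Equality gives the switch point.
λE₁h₂ = E₂ + λE₂h₁ ⇒ λ = E₂/(E₁h₂ − E₂h₁) = 1.6/(20.16 − 5.6) = 0.1099 per s.

0.110 per s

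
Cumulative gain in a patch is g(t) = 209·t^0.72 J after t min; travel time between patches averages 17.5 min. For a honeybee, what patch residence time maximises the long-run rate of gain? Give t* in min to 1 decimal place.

Maximise g(t)/(T+t): set derivative to zero → g'(t)(T+t) = g(t).
g'(t) = 0.72·209·t^-0.28. Setting 0.72·209·t^-0.28 = 209·t^0.72/(17.5+t) gives 0.72(17.5+t) = t, so 0.28·t = 0.72×17.5.
t* = 0.72×17.5/0.28 = 45 min.

45.0 min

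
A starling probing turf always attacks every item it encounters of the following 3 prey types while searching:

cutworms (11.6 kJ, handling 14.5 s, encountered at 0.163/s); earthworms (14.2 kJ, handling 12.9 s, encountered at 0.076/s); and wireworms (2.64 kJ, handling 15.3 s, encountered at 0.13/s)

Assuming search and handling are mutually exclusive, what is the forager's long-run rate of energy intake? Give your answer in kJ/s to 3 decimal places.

0.523 kJ/s

R = (0.163×11.6 + 0.076×14.2 + 0.13×2.64) / (1 + 0.163×14.5 + 0.076×12.9 + 0.13×15.3) = 3.313/6.333 = 0.5232 kJ/s.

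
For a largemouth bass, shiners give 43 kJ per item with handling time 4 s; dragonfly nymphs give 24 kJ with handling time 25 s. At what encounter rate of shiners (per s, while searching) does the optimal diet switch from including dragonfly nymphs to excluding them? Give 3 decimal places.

0.025 per s

The zero-one rule: include dragonfly nymphs iff E₂/h₂ > λE₁/(1+λh₁). Equality gives the switch point.
λE₁h₂ = E₂ + λE₂h₁ ⇒ λ = E₂/(E₁h₂ − E₂h₁) = 24/(1075 − 96) = 0.02451 per s.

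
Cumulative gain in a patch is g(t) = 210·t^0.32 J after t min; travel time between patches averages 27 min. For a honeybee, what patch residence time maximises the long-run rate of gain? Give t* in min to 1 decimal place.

12.7 min

Maximise g(t)/(T+t): set derivative to zero → g'(t)(T+t) = g(t).
g'(t) = 0.32·210·t^-0.68. Setting 0.32·210·t^-0.68 = 210·t^0.32/(27+t) gives 0.32(27+t) = t, so 0.68·t = 0.32×27.
t* = 0.32×27/0.68 = 12.71 min.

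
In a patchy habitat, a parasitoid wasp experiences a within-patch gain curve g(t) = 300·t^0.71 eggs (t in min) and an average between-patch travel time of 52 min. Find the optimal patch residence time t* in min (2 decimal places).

Maximise g(t)/(T+t): set derivative to zero → g'(t)(T+t) = g(t).
g'(t) = 0.71·300·t^-0.29. Setting 0.71·300·t^-0.29 = 300·t^0.71/(52+t) gives 0.71(52+t) = t, so 0.29·t = 0.71×52.
t* = 0.71×52/0.29 = 127.3 min.

127.31 min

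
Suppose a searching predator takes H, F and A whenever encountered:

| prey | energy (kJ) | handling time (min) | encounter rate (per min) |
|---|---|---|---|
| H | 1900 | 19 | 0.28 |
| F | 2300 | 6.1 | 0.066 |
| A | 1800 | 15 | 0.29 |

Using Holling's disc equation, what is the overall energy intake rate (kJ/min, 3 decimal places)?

R = (0.28×1900 + 0.066×2300 + 0.29×1800) / (1 + 0.28×19 + 0.066×6.1 + 0.29×15) = 1206/11.07 = 108.9 kJ/min.

108.899 kJ/min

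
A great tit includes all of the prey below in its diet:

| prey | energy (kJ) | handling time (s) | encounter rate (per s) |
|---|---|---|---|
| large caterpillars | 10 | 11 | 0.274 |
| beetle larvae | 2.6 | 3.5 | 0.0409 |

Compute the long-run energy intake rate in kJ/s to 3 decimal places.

R = (0.274×10 + 0.0409×2.6) / (1 + 0.274×11 + 0.0409×3.5) = 2.846/4.157 = 0.6847 kJ/s.

0.685 kJ/s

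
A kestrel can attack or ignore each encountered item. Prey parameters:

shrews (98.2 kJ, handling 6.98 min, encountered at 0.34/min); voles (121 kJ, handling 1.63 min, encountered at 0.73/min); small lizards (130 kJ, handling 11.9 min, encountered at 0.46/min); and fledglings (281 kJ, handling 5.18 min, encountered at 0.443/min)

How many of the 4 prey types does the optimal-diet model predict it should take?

2

Profitabilities (E/h, kJ/min): voles 74.2, fledglings 54.2, shrews 14.1, small lizards 10.9. Add prey in this order while the next type's profitability exceeds the intake rate on those already taken.
Rate on top 1: 40.34. fledglings: 54.2 > 40.34 → include.
Rate on top 2: 47.45. shrews: 14.1 < 47.45 → exclude; stop.
Optimal diet: voles, fledglings — 2 of 4 types.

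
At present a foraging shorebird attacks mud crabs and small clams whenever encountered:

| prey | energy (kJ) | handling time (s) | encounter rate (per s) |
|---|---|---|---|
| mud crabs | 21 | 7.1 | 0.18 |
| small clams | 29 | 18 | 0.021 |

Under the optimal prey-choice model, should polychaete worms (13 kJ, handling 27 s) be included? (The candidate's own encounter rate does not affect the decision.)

No

Intake rate on the current diet: R = (0.18×21 + 0.021×29) / (1 + 0.18×7.1 + 0.021×18) = 4.389/2.656 = 1.652 kJ/s.
polychaete worms: E/h = 13/27 = 0.4815 kJ/s.
Since 0.4815 < R, time spent handling polychaete worms is better spent searching.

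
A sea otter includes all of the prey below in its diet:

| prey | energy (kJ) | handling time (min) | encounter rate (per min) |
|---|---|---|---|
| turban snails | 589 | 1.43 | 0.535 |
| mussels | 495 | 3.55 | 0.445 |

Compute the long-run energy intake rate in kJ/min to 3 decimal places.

160.066 kJ/min

R = Σλ_iE_i / (1 + Σλ_ih_i)
Numerator: 0.535×589 + 0.445×495 = 535.4
Denominator: 1 + 0.535×1.43 + 0.445×3.55 = 3.345
R = 535.4/3.345 = 160.1 kJ/min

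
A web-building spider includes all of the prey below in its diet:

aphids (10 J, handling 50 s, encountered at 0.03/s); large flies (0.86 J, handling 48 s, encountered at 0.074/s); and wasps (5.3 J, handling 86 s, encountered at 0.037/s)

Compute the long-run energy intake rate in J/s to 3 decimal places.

R = (0.03×10 + 0.074×0.86 + 0.037×5.3) / (1 + 0.03×50 + 0.074×48 + 0.037×86) = 0.5597/9.234 = 0.06062 J/s.

0.061 J/s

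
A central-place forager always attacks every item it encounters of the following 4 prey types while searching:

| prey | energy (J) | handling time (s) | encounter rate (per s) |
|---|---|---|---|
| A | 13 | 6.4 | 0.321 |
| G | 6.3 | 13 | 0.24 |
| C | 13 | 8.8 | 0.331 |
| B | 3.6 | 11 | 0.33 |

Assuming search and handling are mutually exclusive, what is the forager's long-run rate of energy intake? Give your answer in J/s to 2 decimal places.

0.88 J/s

R = Σλ_iE_i / (1 + Σλ_ih_i)
Numerator: 0.321×13 + 0.24×6.3 + 0.331×13 + 0.33×3.6 = 11.18
Denominator: 1 + 0.321×6.4 + 0.24×13 + 0.331×8.8 + 0.33×11 = 12.72
R = 11.18/12.72 = 0.8788 J/s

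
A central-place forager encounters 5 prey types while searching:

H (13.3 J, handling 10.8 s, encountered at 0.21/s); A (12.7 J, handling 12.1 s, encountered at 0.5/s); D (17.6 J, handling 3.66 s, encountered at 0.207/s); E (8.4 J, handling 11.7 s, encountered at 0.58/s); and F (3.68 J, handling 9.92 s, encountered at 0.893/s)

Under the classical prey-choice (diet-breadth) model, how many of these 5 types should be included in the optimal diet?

E/h in descending order: D 4.81, H 1.23, A 1.05, E 0.718, F 0.371 J/s. The optimal diet is the largest prefix of this list for which every included type satisfies E_i/h_i > R on the types above it.
Rate on top 1: 2.073. H: 1.23 < 2.073 → exclude; stop.
Optimal diet: D — 1 of 5 types.

1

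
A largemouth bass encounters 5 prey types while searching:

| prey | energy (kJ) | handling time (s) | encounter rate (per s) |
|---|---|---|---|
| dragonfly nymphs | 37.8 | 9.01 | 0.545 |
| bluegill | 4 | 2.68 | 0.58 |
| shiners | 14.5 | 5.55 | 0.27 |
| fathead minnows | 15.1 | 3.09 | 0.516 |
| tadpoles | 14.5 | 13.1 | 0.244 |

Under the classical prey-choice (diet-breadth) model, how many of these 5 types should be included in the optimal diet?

Rank by E/h (kJ/s): fathead minnows 4.89, dragonfly nymphs 4.2, shiners 2.61, bluegill 1.49, tadpoles 1.11. Include each in turn until the next type's E/h falls below the running intake rate.
Rate on top 1: 3.003. dragonfly nymphs: 4.2 > 3.003 → include.
Rate on top 2: 3.783. shiners: 2.61 < 3.783 → exclude; stop.
Optimal diet: fathead minnows, dragonfly nymphs — 2 of 5 types.

2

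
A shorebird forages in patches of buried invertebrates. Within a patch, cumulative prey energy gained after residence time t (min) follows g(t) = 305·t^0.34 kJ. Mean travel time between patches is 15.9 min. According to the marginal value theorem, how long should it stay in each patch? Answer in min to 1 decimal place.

8.2 min

By the marginal value theorem, leave when the instantaneous gain rate g'(t) equals the habitat-wide average g(t)/(T + t).
g'(t) = 0.34·305·t^-0.66. Setting 0.34·305·t^-0.66 = 305·t^0.34/(15.9+t) gives 0.34(15.9+t) = t, so 0.66·t = 0.34×15.9.
t* = 0.34×15.9/0.66 = 8.191 min.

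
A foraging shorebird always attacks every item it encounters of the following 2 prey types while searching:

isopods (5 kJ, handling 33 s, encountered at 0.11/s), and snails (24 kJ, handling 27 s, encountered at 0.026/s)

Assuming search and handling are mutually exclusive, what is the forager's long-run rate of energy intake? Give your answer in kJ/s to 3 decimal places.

0.220 kJ/s

Energy encountered per unit search time: 0.11×5 + 0.026×24 = 1.174 kJ/s.
Handling time per unit search time: 0.11×33 + 0.026×27 = 4.332.
Rate = 1.174/(1 + 4.332) = 0.2202 kJ/s.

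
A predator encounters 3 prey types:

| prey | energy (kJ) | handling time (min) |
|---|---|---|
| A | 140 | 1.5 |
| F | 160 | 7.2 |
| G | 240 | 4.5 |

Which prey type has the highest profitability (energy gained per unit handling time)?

A

In descending order of E/h:
A: 140/1.5 = 93.3 kJ/min
G: 240/4.5 = 53.3 kJ/min
F: 160/7.2 = 22.2 kJ/min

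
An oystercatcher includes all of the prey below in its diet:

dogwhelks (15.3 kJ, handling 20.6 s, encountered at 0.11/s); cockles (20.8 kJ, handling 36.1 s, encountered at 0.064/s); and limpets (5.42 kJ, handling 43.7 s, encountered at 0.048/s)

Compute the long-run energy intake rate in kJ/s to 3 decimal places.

0.427 kJ/s

R = Σλ_iE_i / (1 + Σλ_ih_i)
Numerator: 0.11×15.3 + 0.064×20.8 + 0.048×5.42 = 3.274
Denominator: 1 + 0.11×20.6 + 0.064×36.1 + 0.048×43.7 = 7.674
R = 3.274/7.674 = 0.4267 kJ/s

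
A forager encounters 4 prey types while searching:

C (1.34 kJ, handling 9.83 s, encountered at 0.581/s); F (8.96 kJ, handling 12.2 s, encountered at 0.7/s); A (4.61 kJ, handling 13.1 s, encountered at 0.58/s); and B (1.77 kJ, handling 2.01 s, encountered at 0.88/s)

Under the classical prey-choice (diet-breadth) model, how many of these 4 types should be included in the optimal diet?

E/h in descending order: B 0.881, F 0.734, A 0.352, C 0.136 kJ/s. The optimal diet is the largest prefix of this list for which every included type satisfies E_i/h_i > R on the types above it.
Rate on top 1: 0.5626. F: 0.734 > 0.5626 → include.
Rate on top 2: 0.6923. A: 0.352 < 0.6923 → exclude; stop.
Optimal diet: B, F — 2 of 4 types.

2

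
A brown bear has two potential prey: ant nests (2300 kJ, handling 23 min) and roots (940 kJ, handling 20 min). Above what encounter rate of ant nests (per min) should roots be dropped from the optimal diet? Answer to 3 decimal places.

The zero-one rule: include roots iff E₂/h₂ > λE₁/(1+λh₁). Equality gives the switch point.
λE₁h₂ = E₂ + λE₂h₁ ⇒ λ = E₂/(E₁h₂ − E₂h₁) = 940/(4.6e+04 − 2.162e+04) = 0.03856 per min.

0.039 per min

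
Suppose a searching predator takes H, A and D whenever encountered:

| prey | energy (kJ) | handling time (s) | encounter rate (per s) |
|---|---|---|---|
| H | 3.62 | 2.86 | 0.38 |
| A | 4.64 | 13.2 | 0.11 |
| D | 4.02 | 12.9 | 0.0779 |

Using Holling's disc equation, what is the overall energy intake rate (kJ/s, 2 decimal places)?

0.48 kJ/s

R = Σλ_iE_i / (1 + Σλ_ih_i)
Numerator: 0.38×3.62 + 0.11×4.64 + 0.0779×4.02 = 2.199
Denominator: 1 + 0.38×2.86 + 0.11×13.2 + 0.0779×12.9 = 4.544
R = 2.199/4.544 = 0.484 kJ/s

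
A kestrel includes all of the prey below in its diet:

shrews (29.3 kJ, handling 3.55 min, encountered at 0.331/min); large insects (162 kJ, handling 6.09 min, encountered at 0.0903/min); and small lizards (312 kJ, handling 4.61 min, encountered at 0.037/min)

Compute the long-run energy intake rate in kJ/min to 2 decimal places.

12.39 kJ/min

Energy encountered per unit search time: 0.331×29.3 + 0.0903×162 + 0.037×312 = 35.87 kJ/min.
Handling time per unit search time: 0.331×3.55 + 0.0903×6.09 + 0.037×4.61 = 1.896.
Rate = 35.87/(1 + 1.896) = 12.39 kJ/min.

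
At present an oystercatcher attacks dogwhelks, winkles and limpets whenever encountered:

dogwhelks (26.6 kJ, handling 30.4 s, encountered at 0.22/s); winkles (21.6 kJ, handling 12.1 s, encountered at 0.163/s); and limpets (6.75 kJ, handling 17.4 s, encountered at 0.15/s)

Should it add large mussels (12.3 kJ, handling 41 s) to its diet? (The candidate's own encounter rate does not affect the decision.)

Intake rate on the current diet: R = (0.22×26.6 + 0.163×21.6 + 0.15×6.75) / (1 + 0.22×30.4 + 0.163×12.1 + 0.15×17.4) = 10.39/12.27 = 0.8464 kJ/s.
large mussels: E/h = 12.3/41 = 0.3 kJ/s.
0.3 < 0.8464, so adding large mussels would lower the average — exclude it.

No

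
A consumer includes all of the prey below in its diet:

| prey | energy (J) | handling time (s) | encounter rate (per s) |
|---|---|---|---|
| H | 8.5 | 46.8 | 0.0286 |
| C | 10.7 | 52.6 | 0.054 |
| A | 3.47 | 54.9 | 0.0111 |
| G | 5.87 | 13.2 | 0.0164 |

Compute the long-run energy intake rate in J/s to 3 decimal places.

R = (0.0286×8.5 + 0.054×10.7 + 0.0111×3.47 + 0.0164×5.87) / (1 + 0.0286×46.8 + 0.054×52.6 + 0.0111×54.9 + 0.0164×13.2) = 0.9557/6.005 = 0.1592 J/s.

0.159 J/s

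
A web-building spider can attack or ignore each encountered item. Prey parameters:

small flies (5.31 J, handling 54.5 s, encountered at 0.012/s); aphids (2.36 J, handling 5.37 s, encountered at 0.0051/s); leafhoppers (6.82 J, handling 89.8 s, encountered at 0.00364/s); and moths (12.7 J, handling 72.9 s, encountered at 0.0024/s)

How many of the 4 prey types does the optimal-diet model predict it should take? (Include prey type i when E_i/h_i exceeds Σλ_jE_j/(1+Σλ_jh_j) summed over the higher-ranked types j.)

Rank by E/h (J/s): aphids 0.439, moths 0.174, small flies 0.0974, leafhoppers 0.0759. Include each in turn until the next type's E/h falls below the running intake rate.
Rate on top 1: 0.01172. moths: 0.174 > 0.01172 → include.
Rate on top 2: 0.03536. small flies: 0.0974 > 0.03536 → include.
Rate on top 3: 0.05723. leafhoppers: 0.0759 > 0.05723 → include.
Optimal diet: aphids, moths, small flies, leafhoppers — 4 of 4 types.

4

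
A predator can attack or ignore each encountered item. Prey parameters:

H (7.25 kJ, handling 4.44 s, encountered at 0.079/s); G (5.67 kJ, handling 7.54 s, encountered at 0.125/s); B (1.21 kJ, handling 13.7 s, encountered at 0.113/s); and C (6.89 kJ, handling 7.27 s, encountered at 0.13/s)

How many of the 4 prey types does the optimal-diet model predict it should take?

3

Rank by E/h (kJ/s): H 1.63, C 0.948, G 0.752, B 0.0883. Include each in turn until the next type's E/h falls below the running intake rate.
Rate on top 1: 0.424. C: 0.948 > 0.424 → include.
Rate on top 2: 0.6396. G: 0.752 > 0.6396 → include.
Rate on top 3: 0.6723. B: 0.0883 < 0.6723 → exclude; stop.
Optimal diet: H, C, G — 3 of 4 types.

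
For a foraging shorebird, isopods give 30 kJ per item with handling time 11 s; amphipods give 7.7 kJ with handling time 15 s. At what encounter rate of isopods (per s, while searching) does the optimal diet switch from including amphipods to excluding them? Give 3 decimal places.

0.021 per s

The zero-one rule: include amphipods iff E₂/h₂ > λE₁/(1+λh₁). Equality gives the switch point.
λE₁h₂ = E₂ + λE₂h₁ ⇒ λ = E₂/(E₁h₂ − E₂h₁) = 7.7/(450 − 84.7) = 0.02108 per s.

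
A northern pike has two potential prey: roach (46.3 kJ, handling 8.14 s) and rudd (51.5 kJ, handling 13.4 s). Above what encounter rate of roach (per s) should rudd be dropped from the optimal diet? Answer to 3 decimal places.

The zero-one rule: include rudd iff E₂/h₂ > λE₁/(1+λh₁). Equality gives the switch point.
λE₁h₂ = E₂ + λE₂h₁ ⇒ λ = E₂/(E₁h₂ − E₂h₁) = 51.5/(620.4 − 419.2) = 0.256 per s.

0.256 per s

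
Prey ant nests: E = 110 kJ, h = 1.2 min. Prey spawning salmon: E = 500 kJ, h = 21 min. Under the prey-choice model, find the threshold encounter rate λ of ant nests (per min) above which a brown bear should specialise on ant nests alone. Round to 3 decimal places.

0.292 per min

At the threshold, the rate on ant nests alone equals the profitability of spawning salmon: λ·110/(1 + λ·1.2) = 500/21 = 23.81.
Rearranging, λ(110 − 23.81×1.2) = 23.81, so λ = 23.81/81.43 = 0.2924 per min.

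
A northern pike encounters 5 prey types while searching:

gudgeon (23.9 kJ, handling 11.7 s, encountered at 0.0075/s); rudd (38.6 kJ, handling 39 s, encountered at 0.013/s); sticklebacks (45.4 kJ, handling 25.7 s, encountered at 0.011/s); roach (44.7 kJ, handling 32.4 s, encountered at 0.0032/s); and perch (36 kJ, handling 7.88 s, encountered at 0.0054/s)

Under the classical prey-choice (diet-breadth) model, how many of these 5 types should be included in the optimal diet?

5

Rank by E/h (kJ/s): perch 4.57, gudgeon 2.04, sticklebacks 1.77, roach 1.38, rudd 0.99. Include each in turn until the next type's E/h falls below the running intake rate.
Rate on top 1: 0.1865. gudgeon: 2.04 > 0.1865 → include.
Rate on top 2: 0.3306. sticklebacks: 1.77 > 0.3306 → include.
Rate on top 3: 0.6179. roach: 1.38 > 0.6179 → include.
Rate on top 4: 0.6699. rudd: 0.99 > 0.6699 → include.
Optimal diet: perch, gudgeon, sticklebacks, roach, rudd — 5 of 5 types.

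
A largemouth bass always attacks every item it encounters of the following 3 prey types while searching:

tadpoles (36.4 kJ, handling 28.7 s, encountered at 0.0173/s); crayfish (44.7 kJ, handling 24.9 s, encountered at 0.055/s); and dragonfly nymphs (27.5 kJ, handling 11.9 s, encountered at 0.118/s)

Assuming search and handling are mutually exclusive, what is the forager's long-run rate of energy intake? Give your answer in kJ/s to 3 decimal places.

1.483 kJ/s

R = (0.0173×36.4 + 0.055×44.7 + 0.118×27.5) / (1 + 0.0173×28.7 + 0.055×24.9 + 0.118×11.9) = 6.333/4.27 = 1.483 kJ/s.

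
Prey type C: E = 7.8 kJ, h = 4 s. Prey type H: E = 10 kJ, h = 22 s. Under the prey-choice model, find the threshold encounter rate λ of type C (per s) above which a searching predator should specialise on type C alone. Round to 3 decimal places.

0.076 per s

Drop type H once their profitability E₂/h₂ falls below the rate achievable on type C alone: E₂/h₂ = λE₁/(1 + λh₁).
Solve for λ: λE₁h₂ = E₂(1 + λh₁) → λ(E₁h₂ − E₂h₁) = E₂ → λ = E₂/(E₁h₂ − E₂h₁).
λ = 10/(7.8×22 − 10×4) = 10/131.6 = 0.07599 per s.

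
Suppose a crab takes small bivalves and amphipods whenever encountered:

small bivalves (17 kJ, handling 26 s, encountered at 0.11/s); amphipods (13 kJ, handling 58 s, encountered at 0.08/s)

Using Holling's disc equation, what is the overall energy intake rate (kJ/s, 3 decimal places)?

0.342 kJ/s

Energy encountered per unit search time: 0.11×17 + 0.08×13 = 2.91 kJ/s.
Handling time per unit search time: 0.11×26 + 0.08×58 = 7.5.
Rate = 2.91/(1 + 7.5) = 0.3424 kJ/s.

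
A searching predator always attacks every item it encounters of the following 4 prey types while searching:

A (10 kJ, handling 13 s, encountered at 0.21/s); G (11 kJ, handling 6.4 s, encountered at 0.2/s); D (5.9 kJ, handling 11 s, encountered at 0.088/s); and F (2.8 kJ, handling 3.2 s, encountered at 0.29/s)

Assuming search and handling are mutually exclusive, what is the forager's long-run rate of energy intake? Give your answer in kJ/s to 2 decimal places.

0.82 kJ/s

R = Σλ_iE_i / (1 + Σλ_ih_i)
Numerator: 0.21×10 + 0.2×11 + 0.088×5.9 + 0.29×2.8 = 5.631
Denominator: 1 + 0.21×13 + 0.2×6.4 + 0.088×11 + 0.29×3.2 = 6.906
R = 5.631/6.906 = 0.8154 kJ/s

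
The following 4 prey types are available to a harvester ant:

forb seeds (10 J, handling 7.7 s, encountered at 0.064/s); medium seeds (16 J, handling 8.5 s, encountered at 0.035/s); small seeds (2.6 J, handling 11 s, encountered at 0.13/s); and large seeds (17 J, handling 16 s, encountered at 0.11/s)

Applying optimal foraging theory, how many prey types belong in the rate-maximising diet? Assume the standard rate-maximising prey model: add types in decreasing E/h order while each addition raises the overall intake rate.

Rank by E/h (J/s): medium seeds 1.88, forb seeds 1.3, large seeds 1.06, small seeds 0.236. Include each in turn until the next type's E/h falls below the running intake rate.
Rate on top 1: 0.4316. forb seeds: 1.3 > 0.4316 → include.
Rate on top 2: 0.6703. large seeds: 1.06 > 0.6703 → include.
Rate on top 3: 0.8647. small seeds: 0.236 < 0.8647 → exclude; stop.
Optimal diet: medium seeds, forb seeds, large seeds — 3 of 4 types.

3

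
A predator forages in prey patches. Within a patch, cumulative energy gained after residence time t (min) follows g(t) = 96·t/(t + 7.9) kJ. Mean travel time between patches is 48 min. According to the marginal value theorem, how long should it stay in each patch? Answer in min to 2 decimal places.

Maximise g(t)/(T+t): set derivative to zero → g'(t)(T+t) = g(t).
g'(t) = 96·7.9/(t + 7.9)². Setting 96·7.9/(t+7.9)² = 96t/[(t+7.9)(48+t)] gives 7.9(48+t) = t(t+7.9), so t² = 7.9×48 = 379.2.
t* = √379.2 = 19.47 min.

19.47 min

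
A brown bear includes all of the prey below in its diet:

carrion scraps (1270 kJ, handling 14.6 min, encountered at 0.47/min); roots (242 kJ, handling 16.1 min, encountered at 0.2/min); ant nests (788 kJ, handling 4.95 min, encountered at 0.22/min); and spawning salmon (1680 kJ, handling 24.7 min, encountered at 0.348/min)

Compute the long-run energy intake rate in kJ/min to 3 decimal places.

R = Σλ_iE_i / (1 + Σλ_ih_i)
Numerator: 0.47×1270 + 0.2×242 + 0.22×788 + 0.348×1680 = 1403
Denominator: 1 + 0.47×14.6 + 0.2×16.1 + 0.22×4.95 + 0.348×24.7 = 20.77
R = 1403/20.77 = 67.57 kJ/min

67.575 kJ/min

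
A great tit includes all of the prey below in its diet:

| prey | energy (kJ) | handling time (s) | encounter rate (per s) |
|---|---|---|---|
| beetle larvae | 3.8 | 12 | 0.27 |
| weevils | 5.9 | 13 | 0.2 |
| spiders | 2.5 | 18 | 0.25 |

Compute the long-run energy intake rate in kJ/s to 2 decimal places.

R = (0.27×3.8 + 0.2×5.9 + 0.25×2.5) / (1 + 0.27×12 + 0.2×13 + 0.25×18) = 2.831/11.34 = 0.2496 kJ/s.

0.25 kJ/s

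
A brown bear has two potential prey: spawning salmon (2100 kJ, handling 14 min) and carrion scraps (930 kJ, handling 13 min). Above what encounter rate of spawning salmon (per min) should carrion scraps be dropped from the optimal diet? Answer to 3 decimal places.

The zero-one rule: include carrion scraps iff E₂/h₂ > λE₁/(1+λh₁). Equality gives the switch point.
λE₁h₂ = E₂ + λE₂h₁ ⇒ λ = E₂/(E₁h₂ − E₂h₁) = 930/(2.73e+04 − 1.302e+04) = 0.06513 per min.

0.065 per min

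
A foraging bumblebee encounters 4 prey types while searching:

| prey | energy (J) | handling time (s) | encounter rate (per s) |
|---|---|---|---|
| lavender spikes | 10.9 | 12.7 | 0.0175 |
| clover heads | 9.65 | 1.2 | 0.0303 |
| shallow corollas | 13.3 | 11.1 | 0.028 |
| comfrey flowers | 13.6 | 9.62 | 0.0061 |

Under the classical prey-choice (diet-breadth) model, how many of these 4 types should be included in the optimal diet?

E/h in descending order: clover heads 8.04, comfrey flowers 1.41, shallow corollas 1.2, lavender spikes 0.858 J/s. The optimal diet is the largest prefix of this list for which every included type satisfies E_i/h_i > R on the types above it.
Rate on top 1: 0.2821. comfrey flowers: 1.41 > 0.2821 → include.
Rate on top 2: 0.3428. shallow corollas: 1.2 > 0.3428 → include.
Rate on top 3: 0.5319. lavender spikes: 0.858 > 0.5319 → include.
Optimal diet: clover heads, comfrey flowers, shallow corollas, lavender spikes — 4 of 4 types.

4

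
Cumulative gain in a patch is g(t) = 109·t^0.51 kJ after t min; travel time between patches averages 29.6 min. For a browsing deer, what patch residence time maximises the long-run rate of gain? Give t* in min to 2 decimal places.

30.81 min

By the marginal value theorem, leave when the instantaneous gain rate g'(t) equals the habitat-wide average g(t)/(T + t).
g'(t) = 0.51·109·t^-0.49. Setting 0.51·109·t^-0.49 = 109·t^0.51/(29.6+t) gives 0.51(29.6+t) = t, so 0.49·t = 0.51×29.6.
t* = 0.51×29.6/0.49 = 30.81 min.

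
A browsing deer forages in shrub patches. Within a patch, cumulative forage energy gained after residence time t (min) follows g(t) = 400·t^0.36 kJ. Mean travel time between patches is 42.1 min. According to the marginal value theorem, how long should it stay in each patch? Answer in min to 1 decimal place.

23.7 min

By the marginal value theorem, leave when the instantaneous gain rate g'(t) equals the habitat-wide average g(t)/(T + t).
g'(t) = 0.36·400·t^-0.64. Setting 0.36·400·t^-0.64 = 400·t^0.36/(42.1+t) gives 0.36(42.1+t) = t, so 0.64·t = 0.36×42.1.
t* = 0.36×42.1/0.64 = 23.68 min.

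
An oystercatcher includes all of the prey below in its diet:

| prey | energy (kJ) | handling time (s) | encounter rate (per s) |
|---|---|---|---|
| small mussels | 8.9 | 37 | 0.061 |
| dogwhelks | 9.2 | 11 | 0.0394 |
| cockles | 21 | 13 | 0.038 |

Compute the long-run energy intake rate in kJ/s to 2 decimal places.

0.41 kJ/s

R = (0.061×8.9 + 0.0394×9.2 + 0.038×21) / (1 + 0.061×37 + 0.0394×11 + 0.038×13) = 1.703/4.184 = 0.4071 kJ/s.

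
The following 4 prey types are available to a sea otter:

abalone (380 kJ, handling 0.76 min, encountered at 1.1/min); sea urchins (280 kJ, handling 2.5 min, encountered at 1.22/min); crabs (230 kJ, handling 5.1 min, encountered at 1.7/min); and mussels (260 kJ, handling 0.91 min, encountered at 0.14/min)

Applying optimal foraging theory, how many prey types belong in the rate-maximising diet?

2

Profitabilities (E/h, kJ/min): abalone 500, mussels 286, sea urchins 112, crabs 45.1. Add prey in this order while the next type's profitability exceeds the intake rate on those already taken.
Rate on top 1: 227.7. mussels: 286 > 227.7 → include.
Rate on top 2: 231.4. sea urchins: 112 < 231.4 → exclude; stop.
Optimal diet: abalone, mussels — 2 of 4 types.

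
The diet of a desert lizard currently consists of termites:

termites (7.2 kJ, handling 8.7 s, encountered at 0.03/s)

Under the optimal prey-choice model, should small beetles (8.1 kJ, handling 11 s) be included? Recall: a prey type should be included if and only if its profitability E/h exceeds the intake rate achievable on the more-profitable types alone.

Yes

On termites alone, R = ΣλE/(1+Σλh) = 0.216/1.261 = 0.1713 kJ/s.
Profitability of small beetles: 8.1/11 = 0.7364 kJ/s.
Since 0.7364 > R, including small beetles increases the long-run rate.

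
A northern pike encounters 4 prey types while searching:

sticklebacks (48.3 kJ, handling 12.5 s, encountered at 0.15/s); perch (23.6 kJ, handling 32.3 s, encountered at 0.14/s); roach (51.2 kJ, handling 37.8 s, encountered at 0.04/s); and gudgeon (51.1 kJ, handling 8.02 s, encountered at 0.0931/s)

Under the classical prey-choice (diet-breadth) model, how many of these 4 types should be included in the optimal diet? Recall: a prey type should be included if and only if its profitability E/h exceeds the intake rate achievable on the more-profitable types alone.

2

Rank by E/h (kJ/s): gudgeon 6.37, sticklebacks 3.86, roach 1.35, perch 0.731. Include each in turn until the next type's E/h falls below the running intake rate.
Rate on top 1: 2.724. sticklebacks: 3.86 > 2.724 → include.
Rate on top 2: 3.314. roach: 1.35 < 3.314 → exclude; stop.
Optimal diet: gudgeon, sticklebacks — 2 of 4 types.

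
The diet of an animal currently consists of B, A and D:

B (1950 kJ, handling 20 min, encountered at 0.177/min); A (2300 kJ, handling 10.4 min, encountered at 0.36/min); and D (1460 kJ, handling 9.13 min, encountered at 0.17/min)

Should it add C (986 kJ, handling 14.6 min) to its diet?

Current rate: (0.177×1950 + 0.36×2300 + 0.17×1460)/(1 + 0.177×20 + 0.36×10.4 + 0.17×9.13) = 144.5 kJ/min.
C: E/h = 986/14.6 = 67.53 kJ/min.
67.53 < 144.5, so adding C would lower the average — exclude it.

No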